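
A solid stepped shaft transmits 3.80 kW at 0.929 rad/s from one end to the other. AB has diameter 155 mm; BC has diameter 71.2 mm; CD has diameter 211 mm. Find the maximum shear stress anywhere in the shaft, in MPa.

ω = 0.929 rad/s, so T = P/ω = 3.80×10³ / 0.9290 = 4090 N·m.
Under the same torque, τ_max = 16T/(πd³) is largest where d is smallest — segment BC (d = 71.2 mm).
τ_max = 16·4090/(π·(0.0712)³) = 5.772×10^7 Pa.

57.7 MPa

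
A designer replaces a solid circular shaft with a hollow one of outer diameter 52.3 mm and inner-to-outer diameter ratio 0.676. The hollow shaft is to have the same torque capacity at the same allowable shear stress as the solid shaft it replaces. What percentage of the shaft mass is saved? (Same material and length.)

Equal τ_max and T ⇒ the solid shaft needs d_s³ = d_o³(1−k⁴), so d_s = 52.3·(1−0.676⁴)^(1/3) = 48.37 mm.
Area ratio A_h/A_s = d_o²(1−k²)/d_s² = (1−k²)/(1−k⁴)^(2/3) = 0.6348.
Mass saving = 1 − 0.6348 = 36.5 %.

36.5 %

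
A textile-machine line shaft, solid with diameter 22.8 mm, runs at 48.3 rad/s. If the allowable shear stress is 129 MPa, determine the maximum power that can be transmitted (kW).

J = πd⁴/32 = π(0.0228)⁴/32 = 2.653×10^-8 m⁴.
T_max = τ_allow·J/r = 1.29×10^8 × 2.653×10^-8 / 0.0114 = 300.2 N·m.
ω = 48.3 rad/s, so P_max = T_max·ω = 1.450×10^4 W.

14.5 kW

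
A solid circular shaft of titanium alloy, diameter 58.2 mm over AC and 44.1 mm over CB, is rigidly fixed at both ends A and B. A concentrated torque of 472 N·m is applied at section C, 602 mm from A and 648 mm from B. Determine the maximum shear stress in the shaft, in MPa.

Compatibility: T_A·a/J_AC = T_B·b/J_CB with T_A + T_B = T₀.
J_AC = 1.13×10^-6 m⁴, J_CB = 3.71×10^-7 m⁴, so T_A = T₀·(J_AC/a)/((J_AC/a)+(J_CB/b)) = 361.3 N·m, T_B = 110.7 N·m.
τ in each portion: τ_AC = 9.34×10^6 Pa, τ_CB = 6.57×10^6 Pa; maximum is in AC.
τ_max = T_AC·r/J = 361.3·0.0291/1.13×10^-6 = 9.335×10^6 Pa.

9.34 MPa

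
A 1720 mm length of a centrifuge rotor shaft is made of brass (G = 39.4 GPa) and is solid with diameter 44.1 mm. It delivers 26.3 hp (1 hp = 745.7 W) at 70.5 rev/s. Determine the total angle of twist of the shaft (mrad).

5.21 mrad

ω = 2π·70.5 = 443.0 rad/s, so T = P/ω = 26.3×745.7 / 443.0 = 44.27 N·m.
J = πd⁴/32 = π(0.0441)⁴/32 = 3.713×10^-7 m⁴.
θ = T·L/(G·J) = 44.27 × 1.72 / (39.4×10⁹ × 3.713×10^-7) = 5.205×10^-3 rad.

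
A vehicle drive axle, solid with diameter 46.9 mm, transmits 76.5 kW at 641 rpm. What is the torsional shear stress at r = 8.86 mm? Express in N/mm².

21.3 N/mm²

ω = 2π·641/60 = 67.13 rad/s, so T = P/ω = 76.5×10³ / 67.13 = 1140 N·m.
J = πd⁴/32 = π(0.0469)⁴/32 = 4.750×10^-7 m⁴.
Shear stress varies linearly with radius: τ = T·r/J = 1140 × 0.00886 / 4.750×10^-7 = 2.126×10^7 Pa.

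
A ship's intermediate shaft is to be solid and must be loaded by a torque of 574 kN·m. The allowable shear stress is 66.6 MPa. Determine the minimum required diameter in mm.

For a solid shaft τ_max = 16T/(πd³), so d = (16T/(π τ_allow))^(1/3) = (16·574000/(π·6.66×10^7))^(1/3) = 0.3528 m.

353 mm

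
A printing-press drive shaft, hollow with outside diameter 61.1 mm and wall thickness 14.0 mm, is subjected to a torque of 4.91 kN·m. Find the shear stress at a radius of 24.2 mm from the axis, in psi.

J = π(d_o⁴ − d_i⁴)/32 = π(0.0611⁴ − 0.0331⁴)/32 = 1.250×10^-6 m⁴.
Shear stress varies linearly with radius: τ = T·r/J = 4910 × 0.0242 / 1.250×10^-6 = 9.503×10^7 Pa.

13800 psi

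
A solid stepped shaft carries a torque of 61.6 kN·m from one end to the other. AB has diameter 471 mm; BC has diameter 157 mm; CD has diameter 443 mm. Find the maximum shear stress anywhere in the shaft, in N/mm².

Under the same torque, τ_max = 16T/(πd³) is largest where d is smallest — segment BC (d = 157 mm).
τ_max = 16·61600/(π·(0.157)³) = 8.107×10^7 Pa.

81.1 N/mm²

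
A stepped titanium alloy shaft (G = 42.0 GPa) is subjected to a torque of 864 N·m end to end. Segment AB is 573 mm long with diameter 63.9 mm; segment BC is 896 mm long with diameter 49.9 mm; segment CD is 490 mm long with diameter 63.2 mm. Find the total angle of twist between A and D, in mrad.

43.9 mrad

J_AB = π(0.0639)⁴/32 = 1.64×10^-6 m⁴; J_BC = π(0.0499)⁴/32 = 6.09×10^-7 m⁴; J_CD = π(0.0632)⁴/32 = 1.57×10^-6 m⁴.
θ = (T/G)·Σ L_i/J_i = (864.0/42.0×10⁹)·(0.573/1.64×10^-6 + 0.896/6.09×10^-7 + 0.490/1.57×10^-6) = 0.04392 rad.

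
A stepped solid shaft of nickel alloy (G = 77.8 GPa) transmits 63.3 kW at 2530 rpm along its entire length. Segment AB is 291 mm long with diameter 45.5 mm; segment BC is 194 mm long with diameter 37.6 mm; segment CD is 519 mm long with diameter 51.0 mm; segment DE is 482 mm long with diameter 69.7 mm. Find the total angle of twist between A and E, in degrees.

0.470°

ω = 2π·2530/60 = 264.9 rad/s, so T = P/ω = 63.3×10³ / 264.9 = 238.9 N·m.
J_AB = π(0.0455)⁴/32 = 4.21×10^-7 m⁴; J_BC = π(0.0376)⁴/32 = 1.96×10^-7 m⁴; J_CD = π(0.0510)⁴/32 = 6.64×10^-7 m⁴; J_DE = π(0.0697)⁴/32 = 2.32×10^-6 m⁴.
θ = (T/G)·Σ L_i/J_i = (238.9/77.8×10⁹)·(0.291/4.21×10^-7 + 0.194/1.96×10^-7 + 0.519/6.64×10^-7 + 0.482/2.32×10^-6) = 8.199×10^-3 rad.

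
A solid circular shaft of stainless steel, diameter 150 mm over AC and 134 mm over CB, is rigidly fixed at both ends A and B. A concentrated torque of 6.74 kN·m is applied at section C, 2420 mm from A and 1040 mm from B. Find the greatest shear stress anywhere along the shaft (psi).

1240 psi

Compatibility: T_A·a/J_AC = T_B·b/J_CB with T_A + T_B = T₀.
J_AC = 4.97×10^-5 m⁴, J_CB = 3.17×10^-5 m⁴, so T_A = T₀·(J_AC/a)/((J_AC/a)+(J_CB/b)) = 2716 N·m, T_B = 4024 N·m.
τ in each portion: τ_AC = 4.10×10^6 Pa, τ_CB = 8.52×10^6 Pa; maximum is in CB.
τ_max = T_CB·r/J = 4024·0.0670/3.17×10^-5 = 8.518×10^6 Pa.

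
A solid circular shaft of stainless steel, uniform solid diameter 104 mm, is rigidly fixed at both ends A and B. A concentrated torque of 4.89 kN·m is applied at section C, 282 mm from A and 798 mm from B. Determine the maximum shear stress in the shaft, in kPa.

With uniform GJ and both ends fixed, compatibility θ_AC = θ_CB gives T_A·a = T_B·b, together with T_A + T_B = T₀.
T_A = T₀·b/(a+b) = 4890·798/1080 = 3613 N·m; T_B = 1277 N·m.
τ in each portion: τ_AC = 1.64×10^7 Pa, τ_CB = 5.78×10^6 Pa; maximum is in AC.
τ_max = T_AC·r/J = 3613·0.0520/1.15×10^-5 = 1.636×10^7 Pa.

16400 kPa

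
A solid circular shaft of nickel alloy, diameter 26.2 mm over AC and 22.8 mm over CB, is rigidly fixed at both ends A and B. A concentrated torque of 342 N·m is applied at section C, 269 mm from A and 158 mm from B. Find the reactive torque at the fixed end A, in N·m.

173 N·m

Compatibility: T_A·a/J_AC = T_B·b/J_CB with T_A + T_B = T₀.
J_AC = 4.63×10^-8 m⁴, J_CB = 2.65×10^-8 m⁴, so T_A = T₀·(J_AC/a)/((J_AC/a)+(J_CB/b)) = 173.0 N·m, T_B = 169.0 N·m.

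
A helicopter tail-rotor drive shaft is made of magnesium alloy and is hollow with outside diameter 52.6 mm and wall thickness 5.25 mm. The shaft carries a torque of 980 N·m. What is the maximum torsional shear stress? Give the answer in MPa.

58.2 MPa

J = π(d_o⁴ − d_i⁴)/32 = π(0.0526⁴ − 0.0421⁴)/32 = 4.431×10^-7 m⁴.
τ_max = T·r/J = 980.0 × 0.0263 / 4.431×10^-7 = 5.817×10^7 Pa.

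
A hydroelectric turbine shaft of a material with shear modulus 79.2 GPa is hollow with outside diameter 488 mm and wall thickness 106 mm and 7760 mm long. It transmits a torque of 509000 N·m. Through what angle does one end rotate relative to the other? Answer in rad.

0.00998 rad

J = π(d_o⁴ − d_i⁴)/32 = π(0.488⁴ − 0.276⁴)/32 = 4.998×10^-3 m⁴.
θ = T·L/(G·J) = 509000 × 7.76 / (79.2×10⁹ × 4.998×10^-3) = 9.978×10^-3 rad.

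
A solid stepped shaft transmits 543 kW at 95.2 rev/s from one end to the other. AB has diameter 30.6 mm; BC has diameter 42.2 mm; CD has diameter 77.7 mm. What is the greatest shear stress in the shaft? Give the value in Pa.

1.61e8 Pa

ω = 2π·95.2 = 598.2 rad/s, so T = P/ω = 543×10³ / 598.2 = 907.8 N·m.
Under the same torque, τ_max = 16T/(πd³) is largest where d is smallest — segment AB (d = 30.6 mm).
τ_max = 16·907.8/(π·(0.0306)³) = 1.614×10^8 Pa.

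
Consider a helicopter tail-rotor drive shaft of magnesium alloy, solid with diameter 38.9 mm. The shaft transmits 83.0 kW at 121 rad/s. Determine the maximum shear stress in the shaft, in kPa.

ω = 121 rad/s, so T = P/ω = 83.0×10³ / 121.0 = 686.0 N·m.
J = πd⁴/32 = π(0.0389)⁴/32 = 2.248×10^-7 m⁴.
τ_max = T·r/J = 686.0 × 0.0194 / 2.248×10^-7 = 5.935×10^7 Pa.

59300 kPa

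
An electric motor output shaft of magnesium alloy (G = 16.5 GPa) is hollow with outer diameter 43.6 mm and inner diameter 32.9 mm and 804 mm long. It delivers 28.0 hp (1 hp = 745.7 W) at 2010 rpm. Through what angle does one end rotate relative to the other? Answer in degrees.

1.16°

ω = 2π·2010/60 = 210.5 rad/s, so T = P/ω = 28.0×745.7 / 210.5 = 99.20 N·m.
J = π(d_o⁴ − d_i⁴)/32 = π(0.0436⁴ − 0.0329⁴)/32 = 2.397×10^-7 m⁴.
θ = T·L/(G·J) = 99.20 × 0.804 / (16.5×10⁹ × 2.397×10^-7) = 0.02016 rad.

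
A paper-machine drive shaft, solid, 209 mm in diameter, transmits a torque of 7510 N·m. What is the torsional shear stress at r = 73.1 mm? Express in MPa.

2.93 MPa

J = πd⁴/32 = π(0.209)⁴/32 = 1.873×10^-4 m⁴.
Shear stress varies linearly with radius: τ = T·r/J = 7510 × 0.0731 / 1.873×10^-4 = 2.931×10^6 Pa.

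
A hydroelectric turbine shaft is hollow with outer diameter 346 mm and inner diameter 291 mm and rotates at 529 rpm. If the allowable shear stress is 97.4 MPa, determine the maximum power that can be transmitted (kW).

21900 kW

J = π(d_o⁴ − d_i⁴)/32 = π(0.346⁴ − 0.291⁴)/32 = 7.030×10^-4 m⁴.
T_max = τ_allow·J/r = 9.74×10^7 × 7.030×10^-4 / 0.173 = 395800 N·m.
ω = 2π·529/60 = 55.40 rad/s, so P_max = T_max·ω = 2.193×10^7 W.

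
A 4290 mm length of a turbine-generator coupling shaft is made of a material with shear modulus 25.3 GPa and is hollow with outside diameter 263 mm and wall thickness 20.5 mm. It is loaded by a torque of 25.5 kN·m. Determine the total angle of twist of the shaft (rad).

0.0187 rad

J = π(d_o⁴ − d_i⁴)/32 = π(0.263⁴ − 0.222⁴)/32 = 2.312×10^-4 m⁴.
θ = T·L/(G·J) = 25500 × 4.29 / (25.3×10⁹ × 2.312×10^-4) = 0.01870 rad.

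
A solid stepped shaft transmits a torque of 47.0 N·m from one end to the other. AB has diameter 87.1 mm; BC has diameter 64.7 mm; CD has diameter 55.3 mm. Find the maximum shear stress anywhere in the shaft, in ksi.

Under the same torque, τ_max = 16T/(πd³) is largest where d is smallest — segment CD (d = 55.3 mm).
τ_max = 16·47.00/(π·(0.0553)³) = 1.415×10^6 Pa.

0.205 ksi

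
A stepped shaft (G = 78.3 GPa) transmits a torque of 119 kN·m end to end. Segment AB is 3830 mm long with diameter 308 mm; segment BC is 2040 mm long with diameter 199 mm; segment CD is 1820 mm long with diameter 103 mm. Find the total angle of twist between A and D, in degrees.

J_AB = π(0.308)⁴/32 = 8.83×10^-4 m⁴; J_BC = π(0.199)⁴/32 = 1.54×10^-4 m⁴; J_CD = π(0.103)⁴/32 = 1.10×10^-5 m⁴.
θ = (T/G)·Σ L_i/J_i = (119000/78.3×10⁹)·(3.83/8.83×10^-4 + 2.04/1.54×10^-4 + 1.82/1.10×10^-5) = 0.2771 rad.

15.9°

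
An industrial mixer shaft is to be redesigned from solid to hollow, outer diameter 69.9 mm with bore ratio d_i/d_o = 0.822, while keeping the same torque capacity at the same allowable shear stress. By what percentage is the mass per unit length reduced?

51.3 %

Equal τ_max and T ⇒ the solid shaft needs d_s³ = d_o³(1−k⁴), so d_s = 69.9·(1−0.822⁴)^(1/3) = 57.04 mm.
Area ratio A_h/A_s = d_o²(1−k²)/d_s² = (1−k²)/(1−k⁴)^(2/3) = 0.4870.
Mass saving = 1 − 0.4870 = 51.3 %.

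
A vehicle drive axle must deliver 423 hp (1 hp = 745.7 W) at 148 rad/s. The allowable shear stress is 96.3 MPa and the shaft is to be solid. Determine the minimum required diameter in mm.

48.3 mm

ω = 148 rad/s, so T = P/ω = 423×745.7 / 148.0 = 2131 N·m.
For a solid shaft τ_max = 16T/(πd³), so d = (16T/(π τ_allow))^(1/3) = (16·2131/(π·9.63×10^7))^(1/3) = 0.04831 m.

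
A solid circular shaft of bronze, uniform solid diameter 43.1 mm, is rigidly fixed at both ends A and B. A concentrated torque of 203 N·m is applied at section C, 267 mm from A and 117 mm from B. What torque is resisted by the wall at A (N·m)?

With uniform GJ and both ends fixed, compatibility θ_AC = θ_CB gives T_A·a = T_B·b, together with T_A + T_B = T₀.
T_A = T₀·b/(a+b) = 203.0·117/384.0 = 61.85 N·m; T_B = 141.1 N·m.

61.9 N·m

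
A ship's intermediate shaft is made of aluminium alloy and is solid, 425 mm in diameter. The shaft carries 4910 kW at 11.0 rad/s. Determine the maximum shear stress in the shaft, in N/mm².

29.6 N/mm²

ω = 11.0 rad/s, so T = P/ω = 4910×10³ / 11.00 = 446400 N·m.
J = πd⁴/32 = π(0.425)⁴/32 = 3.203×10^-3 m⁴.
τ_max = T·r/J = 446400 × 0.212 / 3.203×10^-3 = 2.961×10^7 Pa.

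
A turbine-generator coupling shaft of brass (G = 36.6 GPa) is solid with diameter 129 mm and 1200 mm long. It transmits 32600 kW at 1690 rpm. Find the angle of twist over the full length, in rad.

0.222 rad

ω = 2π·1690/60 = 177.0 rad/s, so T = P/ω = 32600×10³ / 177.0 = 184200 N·m.
J = πd⁴/32 = π(0.129)⁴/32 = 2.719×10^-5 m⁴.
θ = T·L/(G·J) = 184200 × 1.20 / (36.6×10⁹ × 2.719×10^-5) = 0.2221 rad.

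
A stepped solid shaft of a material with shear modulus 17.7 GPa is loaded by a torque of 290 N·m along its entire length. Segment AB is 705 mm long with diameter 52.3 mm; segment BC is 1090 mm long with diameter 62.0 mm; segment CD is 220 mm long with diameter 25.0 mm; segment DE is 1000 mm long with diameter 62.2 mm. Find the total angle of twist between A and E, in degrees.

J_AB = π(0.0523)⁴/32 = 7.35×10^-7 m⁴; J_BC = π(0.0620)⁴/32 = 1.45×10^-6 m⁴; J_CD = π(0.0250)⁴/32 = 3.83×10^-8 m⁴; J_DE = π(0.0622)⁴/32 = 1.47×10^-6 m⁴.
θ = (T/G)·Σ L_i/J_i = (290.0/17.7×10⁹)·(0.705/7.35×10^-7 + 1.09/1.45×10^-6 + 0.220/3.83×10^-8 + 1.00/1.47×10^-6) = 0.1332 rad.

7.63°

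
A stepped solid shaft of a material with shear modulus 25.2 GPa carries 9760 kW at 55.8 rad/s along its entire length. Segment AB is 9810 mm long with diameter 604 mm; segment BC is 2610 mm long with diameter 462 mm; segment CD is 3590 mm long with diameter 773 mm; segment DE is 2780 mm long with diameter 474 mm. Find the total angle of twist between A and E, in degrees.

ω = 55.8 rad/s, so T = P/ω = 9760×10³ / 55.80 = 174900 N·m.
J_AB = π(0.604)⁴/32 = 0.0131 m⁴; J_BC = π(0.462)⁴/32 = 4.47×10^-3 m⁴; J_CD = π(0.773)⁴/32 = 0.0351 m⁴; J_DE = π(0.474)⁴/32 = 4.96×10^-3 m⁴.
θ = (T/G)·Σ L_i/J_i = (174900/25.2×10⁹)·(9.81/0.0131 + 2.61/4.47×10^-3 + 3.59/0.0351 + 2.78/4.96×10^-3) = 0.01387 rad.

0.794°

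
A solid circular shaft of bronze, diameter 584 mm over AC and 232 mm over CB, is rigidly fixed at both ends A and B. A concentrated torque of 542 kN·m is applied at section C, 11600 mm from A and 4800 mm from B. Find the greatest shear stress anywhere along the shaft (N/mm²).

13.1 N/mm²

Compatibility: T_A·a/J_AC = T_B·b/J_CB with T_A + T_B = T₀.
J_AC = 0.0114 m⁴, J_CB = 2.84×10^-4 m⁴, so T_A = T₀·(J_AC/a)/((J_AC/a)+(J_CB/b)) = 511200 N·m, T_B = 30770 N·m.
τ in each portion: τ_AC = 1.31×10^7 Pa, τ_CB = 1.25×10^7 Pa; maximum is in AC.
τ_max = T_AC·r/J = 511200·0.292/0.0114 = 1.307×10^7 Pa.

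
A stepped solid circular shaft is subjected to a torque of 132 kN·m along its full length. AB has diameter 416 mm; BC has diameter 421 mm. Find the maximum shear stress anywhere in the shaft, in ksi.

1.35 ksi

Under the same torque, τ_max = 16T/(πd³) is largest where d is smallest — segment AB (d = 416 mm).
τ_max = 16·132000/(π·(0.416)³) = 9.338×10^6 Pa.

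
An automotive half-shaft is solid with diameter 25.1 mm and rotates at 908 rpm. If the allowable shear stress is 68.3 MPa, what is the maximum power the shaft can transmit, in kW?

20.2 kW

J = πd⁴/32 = π(0.0251)⁴/32 = 3.897×10^-8 m⁴.
T_max = τ_allow·J/r = 6.83×10^7 × 3.897×10^-8 / 0.0126 = 212.1 N·m.
ω = 2π·908/60 = 95.09 rad/s, so P_max = T_max·ω = 2.016×10^4 W.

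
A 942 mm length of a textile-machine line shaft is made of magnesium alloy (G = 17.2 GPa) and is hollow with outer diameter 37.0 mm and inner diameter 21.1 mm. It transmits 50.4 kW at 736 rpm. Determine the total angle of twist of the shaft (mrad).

218 mrad

ω = 2π·736/60 = 77.07 rad/s, so T = P/ω = 50.4×10³ / 77.07 = 653.9 N·m.
J = π(d_o⁴ − d_i⁴)/32 = π(0.0370⁴ − 0.0211⁴)/32 = 1.645×10^-7 m⁴.
θ = T·L/(G·J) = 653.9 × 0.942 / (17.2×10⁹ × 1.645×10^-7) = 0.2177 rad.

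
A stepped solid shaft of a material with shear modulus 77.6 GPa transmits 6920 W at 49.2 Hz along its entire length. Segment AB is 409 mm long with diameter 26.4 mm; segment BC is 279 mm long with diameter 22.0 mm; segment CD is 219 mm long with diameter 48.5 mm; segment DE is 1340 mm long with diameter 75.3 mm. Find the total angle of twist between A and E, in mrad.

6.21 mrad

ω = 2π·49.2 = 309.1 rad/s, so T = P/ω = 6920 / 309.1 = 22.39 N·m.
J_AB = π(0.0264)⁴/32 = 4.77×10^-8 m⁴; J_BC = π(0.0220)⁴/32 = 2.30×10^-8 m⁴; J_CD = π(0.0485)⁴/32 = 5.43×10^-7 m⁴; J_DE = π(0.0753)⁴/32 = 3.16×10^-6 m⁴.
θ = (T/G)·Σ L_i/J_i = (22.39/77.6×10⁹)·(0.409/4.77×10^-8 + 0.279/2.30×10^-8 + 0.219/5.43×10^-7 + 1.34/3.16×10^-6) = 6.212×10^-3 rad.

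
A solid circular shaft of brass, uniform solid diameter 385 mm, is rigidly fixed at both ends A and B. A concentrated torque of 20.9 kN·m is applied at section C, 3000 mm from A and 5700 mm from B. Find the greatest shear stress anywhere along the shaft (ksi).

0.177 ksi

With uniform GJ and both ends fixed, compatibility θ_AC = θ_CB gives T_A·a = T_B·b, together with T_A + T_B = T₀.
T_A = T₀·b/(a+b) = 20900·5700/8700 = 13690 N·m; T_B = 7207 N·m.
τ in each portion: τ_AC = 1.22×10^6 Pa, τ_CB = 6.43×10^5 Pa; maximum is in AC.
τ_max = T_AC·r/J = 13690·0.193/2.16×10^-3 = 1.222×10^6 Pa.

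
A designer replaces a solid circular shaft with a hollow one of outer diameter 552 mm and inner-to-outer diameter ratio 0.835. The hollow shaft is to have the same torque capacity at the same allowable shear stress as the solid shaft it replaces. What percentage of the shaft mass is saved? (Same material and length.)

Equal τ_max and T ⇒ the solid shaft needs d_s³ = d_o³(1−k⁴), so d_s = 552·(1−0.835⁴)^(1/3) = 442.1 mm.
Area ratio A_h/A_s = d_o²(1−k²)/d_s² = (1−k²)/(1−k⁴)^(2/3) = 0.4719.
Mass saving = 1 − 0.4719 = 52.8 %.

52.8 %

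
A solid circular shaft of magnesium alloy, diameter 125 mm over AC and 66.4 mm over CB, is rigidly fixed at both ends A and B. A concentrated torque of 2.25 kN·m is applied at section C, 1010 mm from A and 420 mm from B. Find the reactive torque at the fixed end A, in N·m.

1890 N·m

Compatibility: T_A·a/J_AC = T_B·b/J_CB with T_A + T_B = T₀.
J_AC = 2.40×10^-5 m⁴, J_CB = 1.91×10^-6 m⁴, so T_A = T₀·(J_AC/a)/((J_AC/a)+(J_CB/b)) = 1888 N·m, T_B = 361.6 N·m.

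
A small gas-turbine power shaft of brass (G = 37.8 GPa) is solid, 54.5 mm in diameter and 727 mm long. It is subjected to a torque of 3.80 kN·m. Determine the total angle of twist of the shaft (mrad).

J = πd⁴/32 = π(0.0545)⁴/32 = 8.661×10^-7 m⁴.
θ = T·L/(G·J) = 3800 × 0.727 / (37.8×10⁹ × 8.661×10^-7) = 0.08438 rad.

84.4 mrad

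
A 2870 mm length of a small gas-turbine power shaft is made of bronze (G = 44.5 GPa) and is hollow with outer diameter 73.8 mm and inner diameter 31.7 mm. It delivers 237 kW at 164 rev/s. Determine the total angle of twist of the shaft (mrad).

ω = 2π·164 = 1030 rad/s, so T = P/ω = 237×10³ / 1030 = 230.0 N·m.
J = π(d_o⁴ − d_i⁴)/32 = π(0.0738⁴ − 0.0317⁴)/32 = 2.813×10^-6 m⁴.
θ = T·L/(G·J) = 230.0 × 2.87 / (44.5×10⁹ × 2.813×10^-6) = 5.273×10^-3 rad.

5.27 mrad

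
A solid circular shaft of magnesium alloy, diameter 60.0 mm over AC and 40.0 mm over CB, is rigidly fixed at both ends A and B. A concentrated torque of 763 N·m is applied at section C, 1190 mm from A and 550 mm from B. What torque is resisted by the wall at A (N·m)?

535 N·m

Compatibility: T_A·a/J_AC = T_B·b/J_CB with T_A + T_B = T₀.
J_AC = 1.27×10^-6 m⁴, J_CB = 2.51×10^-7 m⁴, so T_A = T₀·(J_AC/a)/((J_AC/a)+(J_CB/b)) = 534.5 N·m, T_B = 228.5 N·m.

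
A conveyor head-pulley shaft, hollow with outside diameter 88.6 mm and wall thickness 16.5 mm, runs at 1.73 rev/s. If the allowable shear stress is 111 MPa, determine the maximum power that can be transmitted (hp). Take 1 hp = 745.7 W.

187 hp

J = π(d_o⁴ − d_i⁴)/32 = π(0.0886⁴ − 0.0556⁴)/32 = 5.112×10^-6 m⁴.
T_max = τ_allow·J/r = 1.11×10^8 × 5.112×10^-6 / 0.0443 = 12810 N·m.
ω = 2π·1.73 = 10.87 rad/s, so P_max = T_max·ω = 1.392×10^5 W.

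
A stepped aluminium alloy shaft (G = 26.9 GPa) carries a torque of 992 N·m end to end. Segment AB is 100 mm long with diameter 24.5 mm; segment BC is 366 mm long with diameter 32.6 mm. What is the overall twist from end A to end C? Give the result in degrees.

J_AB = π(0.0245)⁴/32 = 3.54×10^-8 m⁴; J_BC = π(0.0326)⁴/32 = 1.11×10^-7 m⁴.
θ = (T/G)·Σ L_i/J_i = (992.0/26.9×10⁹)·(0.100/3.54×10^-8 + 0.366/1.11×10^-7) = 0.2260 rad.

12.9°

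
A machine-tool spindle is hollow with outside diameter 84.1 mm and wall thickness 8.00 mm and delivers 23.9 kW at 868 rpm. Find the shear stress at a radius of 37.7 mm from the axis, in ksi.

0.514 ksi

ω = 2π·868/60 = 90.90 rad/s, so T = P/ω = 23.9×10³ / 90.90 = 262.9 N·m.
J = π(d_o⁴ − d_i⁴)/32 = π(0.0841⁴ − 0.0681⁴)/32 = 2.800×10^-6 m⁴.
Shear stress varies linearly with radius: τ = T·r/J = 262.9 × 0.0377 / 2.800×10^-6 = 3.541×10^6 Pa.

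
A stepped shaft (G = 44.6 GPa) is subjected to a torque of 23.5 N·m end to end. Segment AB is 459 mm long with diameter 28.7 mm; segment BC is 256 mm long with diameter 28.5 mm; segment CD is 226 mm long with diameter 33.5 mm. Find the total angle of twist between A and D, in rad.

J_AB = π(0.0287)⁴/32 = 6.66×10^-8 m⁴; J_BC = π(0.0285)⁴/32 = 6.48×10^-8 m⁴; J_CD = π(0.0335)⁴/32 = 1.24×10^-7 m⁴.
θ = (T/G)·Σ L_i/J_i = (23.50/44.6×10⁹)·(0.459/6.66×10^-8 + 0.256/6.48×10^-8 + 0.226/1.24×10^-7) = 6.677×10^-3 rad.

0.00668 rad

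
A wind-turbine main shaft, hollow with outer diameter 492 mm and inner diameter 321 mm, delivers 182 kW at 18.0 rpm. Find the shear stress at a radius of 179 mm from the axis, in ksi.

ω = 2π·18.0/60 = 1.885 rad/s, so T = P/ω = 182×10³ / 1.885 = 96550 N·m.
J = π(d_o⁴ − d_i⁴)/32 = π(0.492⁴ − 0.321⁴)/32 = 4.710×10^-3 m⁴.
Shear stress varies linearly with radius: τ = T·r/J = 96550 × 0.179 / 4.710×10^-3 = 3.669×10^6 Pa.

0.532 ksi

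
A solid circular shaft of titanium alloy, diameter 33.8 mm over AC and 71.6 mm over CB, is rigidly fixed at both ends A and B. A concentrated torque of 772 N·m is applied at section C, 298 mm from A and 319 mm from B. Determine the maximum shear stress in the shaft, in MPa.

10.2 MPa

Compatibility: T_A·a/J_AC = T_B·b/J_CB with T_A + T_B = T₀.
J_AC = 1.28×10^-7 m⁴, J_CB = 2.58×10^-6 m⁴, so T_A = T₀·(J_AC/a)/((J_AC/a)+(J_CB/b)) = 38.97 N·m, T_B = 733.0 N·m.
τ in each portion: τ_AC = 5.14×10^6 Pa, τ_CB = 1.02×10^7 Pa; maximum is in CB.
τ_max = T_CB·r/J = 733.0·0.0358/2.58×10^-6 = 1.017×10^7 Pa.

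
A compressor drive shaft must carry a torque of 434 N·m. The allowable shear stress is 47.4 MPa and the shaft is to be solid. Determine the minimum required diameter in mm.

For a solid shaft τ_max = 16T/(πd³), so d = (16T/(π τ_allow))^(1/3) = (16·434.0/(π·4.74×10^7))^(1/3) = 0.03599 m.

36.0 mm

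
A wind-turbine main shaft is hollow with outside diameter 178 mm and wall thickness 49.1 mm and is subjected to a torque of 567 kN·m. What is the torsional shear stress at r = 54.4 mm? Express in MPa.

J = π(d_o⁴ − d_i⁴)/32 = π(0.178⁴ − 0.0798⁴)/32 = 9.457×10^-5 m⁴.
Shear stress varies linearly with radius: τ = T·r/J = 567000 × 0.0544 / 9.457×10^-5 = 3.261×10^8 Pa.

326 MPa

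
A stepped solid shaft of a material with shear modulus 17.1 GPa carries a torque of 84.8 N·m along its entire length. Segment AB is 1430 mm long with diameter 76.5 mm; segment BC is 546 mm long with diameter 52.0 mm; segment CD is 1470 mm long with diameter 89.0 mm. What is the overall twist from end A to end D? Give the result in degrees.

J_AB = π(0.0765)⁴/32 = 3.36×10^-6 m⁴; J_BC = π(0.0520)⁴/32 = 7.18×10^-7 m⁴; J_CD = π(0.0890)⁴/32 = 6.16×10^-6 m⁴.
θ = (T/G)·Σ L_i/J_i = (84.80/17.1×10⁹)·(1.43/3.36×10^-6 + 0.546/7.18×10^-7 + 1.47/6.16×10^-6) = 7.065×10^-3 rad.

0.405°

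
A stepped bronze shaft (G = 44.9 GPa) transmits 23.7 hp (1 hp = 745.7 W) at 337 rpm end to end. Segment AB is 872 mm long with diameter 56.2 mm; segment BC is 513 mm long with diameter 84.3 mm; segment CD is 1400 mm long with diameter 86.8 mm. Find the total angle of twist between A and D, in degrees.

ω = 2π·337/60 = 35.29 rad/s, so T = P/ω = 23.7×745.7 / 35.29 = 500.8 N·m.
J_AB = π(0.0562)⁴/32 = 9.79×10^-7 m⁴; J_BC = π(0.0843)⁴/32 = 4.96×10^-6 m⁴; J_CD = π(0.0868)⁴/32 = 5.57×10^-6 m⁴.
θ = (T/G)·Σ L_i/J_i = (500.8/44.9×10⁹)·(0.872/9.79×10^-7 + 0.513/4.96×10^-6 + 1.40/5.57×10^-6) = 0.01389 rad.

0.796°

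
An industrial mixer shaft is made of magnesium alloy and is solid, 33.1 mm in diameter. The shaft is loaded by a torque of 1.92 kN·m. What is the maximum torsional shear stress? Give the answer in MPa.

270 MPa

J = πd⁴/32 = π(0.0331)⁴/32 = 1.178×10^-7 m⁴.
τ_max = T·r/J = 1920 × 0.0166 / 1.178×10^-7 = 2.696×10^8 Pa.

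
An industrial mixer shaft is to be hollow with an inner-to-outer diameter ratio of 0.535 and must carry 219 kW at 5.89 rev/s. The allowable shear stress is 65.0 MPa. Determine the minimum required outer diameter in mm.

ω = 2π·5.89 = 37.01 rad/s, so T = P/ω = 219×10³ / 37.01 = 5918 N·m.
For a hollow shaft with d_i/d_o = 0.535: τ_max = 16T/(π d_o³ (1−k⁴)), so d_o = [16T/(π τ_allow (1−k⁴))]^(1/3) = [16·5918/(π·6.50×10^7·0.9181)]^(1/3) = 0.07964 m.

79.6 mm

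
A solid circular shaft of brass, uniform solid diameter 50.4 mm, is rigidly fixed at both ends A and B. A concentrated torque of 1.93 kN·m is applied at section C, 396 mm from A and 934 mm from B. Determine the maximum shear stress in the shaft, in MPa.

53.9 MPa

With uniform GJ and both ends fixed, compatibility θ_AC = θ_CB gives T_A·a = T_B·b, together with T_A + T_B = T₀.
T_A = T₀·b/(a+b) = 1930·934/1330 = 1355 N·m; T_B = 574.6 N·m.
τ in each portion: τ_AC = 5.39×10^7 Pa, τ_CB = 2.29×10^7 Pa; maximum is in AC.
τ_max = T_AC·r/J = 1355·0.0252/6.33×10^-7 = 5.392×10^7 Pa.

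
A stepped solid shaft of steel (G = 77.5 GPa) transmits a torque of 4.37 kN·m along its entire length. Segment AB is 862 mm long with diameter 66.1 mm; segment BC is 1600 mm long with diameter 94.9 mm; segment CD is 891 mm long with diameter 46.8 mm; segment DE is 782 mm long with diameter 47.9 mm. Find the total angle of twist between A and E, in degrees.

13.1°

J_AB = π(0.0661)⁴/32 = 1.87×10^-6 m⁴; J_BC = π(0.0949)⁴/32 = 7.96×10^-6 m⁴; J_CD = π(0.0468)⁴/32 = 4.71×10^-7 m⁴; J_DE = π(0.0479)⁴/32 = 5.17×10^-7 m⁴.
θ = (T/G)·Σ L_i/J_i = (4370/77.5×10⁹)·(0.862/1.87×10^-6 + 1.60/7.96×10^-6 + 0.891/4.71×10^-7 + 0.782/5.17×10^-7) = 0.2293 rad.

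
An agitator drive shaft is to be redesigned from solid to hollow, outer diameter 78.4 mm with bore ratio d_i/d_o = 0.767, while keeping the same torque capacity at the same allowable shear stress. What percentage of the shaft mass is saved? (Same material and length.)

45.4 %

Equal τ_max and T ⇒ the solid shaft needs d_s³ = d_o³(1−k⁴), so d_s = 78.4·(1−0.767⁴)^(1/3) = 68.05 mm.
Area ratio A_h/A_s = d_o²(1−k²)/d_s² = (1−k²)/(1−k⁴)^(2/3) = 0.5465.
Mass saving = 1 − 0.5465 = 45.4 %.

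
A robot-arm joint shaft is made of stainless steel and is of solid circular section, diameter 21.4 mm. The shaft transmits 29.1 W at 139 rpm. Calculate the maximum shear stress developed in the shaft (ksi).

0.151 ksi

ω = 2π·139/60 = 14.56 rad/s, so T = P/ω = 29.1 / 14.56 = 1.999 N·m.
J = πd⁴/32 = π(0.0214)⁴/32 = 2.059×10^-8 m⁴.
τ_max = T·r/J = 1.999 × 0.0107 / 2.059×10^-8 = 1.039×10^6 Pa.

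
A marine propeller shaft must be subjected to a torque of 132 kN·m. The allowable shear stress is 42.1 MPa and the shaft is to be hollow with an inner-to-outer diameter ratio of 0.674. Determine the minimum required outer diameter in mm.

272 mm

For a hollow shaft with d_i/d_o = 0.674: τ_max = 16T/(π d_o³ (1−k⁴)), so d_o = [16T/(π τ_allow (1−k⁴))]^(1/3) = [16·132000/(π·4.21×10^7·0.7936)]^(1/3) = 0.2720 m.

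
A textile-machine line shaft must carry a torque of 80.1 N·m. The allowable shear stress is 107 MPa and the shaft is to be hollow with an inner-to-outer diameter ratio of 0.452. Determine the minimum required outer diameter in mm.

15.8 mm

For a hollow shaft with d_i/d_o = 0.452: τ_max = 16T/(π d_o³ (1−k⁴)), so d_o = [16T/(π τ_allow (1−k⁴))]^(1/3) = [16·80.10/(π·1.07×10^8·0.9583)]^(1/3) = 0.01585 m.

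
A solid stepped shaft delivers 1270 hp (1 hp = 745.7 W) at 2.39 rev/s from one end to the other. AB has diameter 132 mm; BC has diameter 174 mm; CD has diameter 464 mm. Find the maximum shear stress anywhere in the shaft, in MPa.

140 MPa

ω = 2π·2.39 = 15.02 rad/s, so T = P/ω = 1270×745.7 / 15.02 = 63070 N·m.
Under the same torque, τ_max = 16T/(πd³) is largest where d is smallest — segment AB (d = 132 mm).
τ_max = 16·63070/(π·(0.132)³) = 1.396×10^8 Pa.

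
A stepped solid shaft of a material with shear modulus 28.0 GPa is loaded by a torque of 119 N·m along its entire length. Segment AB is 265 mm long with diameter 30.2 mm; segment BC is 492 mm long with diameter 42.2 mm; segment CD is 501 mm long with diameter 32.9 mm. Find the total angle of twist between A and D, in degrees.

2.24°

J_AB = π(0.0302)⁴/32 = 8.17×10^-8 m⁴; J_BC = π(0.0422)⁴/32 = 3.11×10^-7 m⁴; J_CD = π(0.0329)⁴/32 = 1.15×10^-7 m⁴.
θ = (T/G)·Σ L_i/J_i = (119.0/28.0×10⁹)·(0.265/8.17×10^-8 + 0.492/3.11×10^-7 + 0.501/1.15×10^-7) = 0.03902 rad.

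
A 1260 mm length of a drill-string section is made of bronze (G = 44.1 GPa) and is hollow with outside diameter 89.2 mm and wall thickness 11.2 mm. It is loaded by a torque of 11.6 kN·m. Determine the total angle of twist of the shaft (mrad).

77.8 mrad

J = π(d_o⁴ − d_i⁴)/32 = π(0.0892⁴ − 0.0668⁴)/32 = 4.260×10^-6 m⁴.
θ = T·L/(G·J) = 11600 × 1.26 / (44.1×10⁹ × 4.260×10^-6) = 0.07779 rad.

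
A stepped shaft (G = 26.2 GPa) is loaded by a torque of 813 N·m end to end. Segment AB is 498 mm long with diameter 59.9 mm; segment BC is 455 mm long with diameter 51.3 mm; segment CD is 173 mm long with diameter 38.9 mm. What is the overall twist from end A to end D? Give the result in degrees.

3.26°

J_AB = π(0.0599)⁴/32 = 1.26×10^-6 m⁴; J_BC = π(0.0513)⁴/32 = 6.80×10^-7 m⁴; J_CD = π(0.0389)⁴/32 = 2.25×10^-7 m⁴.
θ = (T/G)·Σ L_i/J_i = (813.0/26.2×10⁹)·(0.498/1.26×10^-6 + 0.455/6.80×10^-7 + 0.173/2.25×10^-7) = 0.05687 rad.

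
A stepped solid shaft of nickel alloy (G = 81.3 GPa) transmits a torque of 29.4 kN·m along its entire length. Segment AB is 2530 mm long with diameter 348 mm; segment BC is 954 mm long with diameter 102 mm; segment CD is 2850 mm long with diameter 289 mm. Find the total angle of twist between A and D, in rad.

J_AB = π(0.348)⁴/32 = 1.44×10^-3 m⁴; J_BC = π(0.102)⁴/32 = 1.06×10^-5 m⁴; J_CD = π(0.289)⁴/32 = 6.85×10^-4 m⁴.
θ = (T/G)·Σ L_i/J_i = (29400/81.3×10⁹)·(2.53/1.44×10^-3 + 0.954/1.06×10^-5 + 2.85/6.85×10^-4) = 0.03460 rad.

0.0346 rad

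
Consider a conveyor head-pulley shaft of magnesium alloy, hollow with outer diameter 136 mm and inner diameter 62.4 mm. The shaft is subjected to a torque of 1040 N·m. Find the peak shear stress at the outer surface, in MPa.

2.20 MPa

J = π(d_o⁴ − d_i⁴)/32 = π(0.136⁴ − 0.0624⁴)/32 = 3.210×10^-5 m⁴.
τ_max = T·r/J = 1040 × 0.0680 / 3.210×10^-5 = 2.203×10^6 Pa.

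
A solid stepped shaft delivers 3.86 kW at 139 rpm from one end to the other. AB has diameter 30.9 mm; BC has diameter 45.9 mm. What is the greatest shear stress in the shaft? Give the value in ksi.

6.64 ksi

ω = 2π·139/60 = 14.56 rad/s, so T = P/ω = 3.86×10³ / 14.56 = 265.2 N·m.
Under the same torque, τ_max = 16T/(πd³) is largest where d is smallest — segment AB (d = 30.9 mm).
τ_max = 16·265.2/(π·(0.0309)³) = 4.578×10^7 Pa.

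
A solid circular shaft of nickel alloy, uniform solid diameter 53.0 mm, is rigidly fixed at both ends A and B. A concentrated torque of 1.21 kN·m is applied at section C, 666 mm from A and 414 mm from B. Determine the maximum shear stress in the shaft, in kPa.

With uniform GJ and both ends fixed, compatibility θ_AC = θ_CB gives T_A·a = T_B·b, together with T_A + T_B = T₀.
T_A = T₀·b/(a+b) = 1210·414/1080 = 463.8 N·m; T_B = 746.2 N·m.
τ in each portion: τ_AC = 1.59×10^7 Pa, τ_CB = 2.55×10^7 Pa; maximum is in CB.
τ_max = T_CB·r/J = 746.2·0.0265/7.75×10^-7 = 2.553×10^7 Pa.

25500 kPa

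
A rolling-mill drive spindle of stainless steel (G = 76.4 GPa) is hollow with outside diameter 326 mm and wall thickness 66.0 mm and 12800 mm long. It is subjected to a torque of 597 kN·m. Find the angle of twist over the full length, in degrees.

5.91°

J = π(d_o⁴ − d_i⁴)/32 = π(0.326⁴ − 0.194⁴)/32 = 9.698×10^-4 m⁴.
θ = T·L/(G·J) = 597000 × 12.8 / (76.4×10⁹ × 9.698×10^-4) = 0.1031 rad.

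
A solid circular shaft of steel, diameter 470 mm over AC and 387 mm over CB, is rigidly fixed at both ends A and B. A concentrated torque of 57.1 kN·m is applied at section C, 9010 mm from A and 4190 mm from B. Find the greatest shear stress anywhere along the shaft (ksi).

0.362 ksi

Compatibility: T_A·a/J_AC = T_B·b/J_CB with T_A + T_B = T₀.
J_AC = 4.79×10^-3 m⁴, J_CB = 2.20×10^-3 m⁴, so T_A = T₀·(J_AC/a)/((J_AC/a)+(J_CB/b)) = 28720 N·m, T_B = 28380 N·m.
τ in each portion: τ_AC = 1.41×10^6 Pa, τ_CB = 2.49×10^6 Pa; maximum is in CB.
τ_max = T_CB·r/J = 28380·0.194/2.20×10^-3 = 2.494×10^6 Pa.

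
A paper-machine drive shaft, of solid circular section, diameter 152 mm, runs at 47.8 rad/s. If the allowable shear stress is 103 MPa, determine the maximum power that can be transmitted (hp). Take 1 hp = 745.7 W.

J = πd⁴/32 = π(0.152)⁴/32 = 5.241×10^-5 m⁴.
T_max = τ_allow·J/r = 1.03×10^8 × 5.241×10^-5 / 0.0760 = 71020 N·m.
ω = 47.8 rad/s, so P_max = T_max·ω = 3.395×10^6 W.

4550 hp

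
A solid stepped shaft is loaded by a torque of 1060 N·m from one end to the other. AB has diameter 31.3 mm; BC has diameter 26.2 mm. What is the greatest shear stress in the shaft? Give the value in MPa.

Under the same torque, τ_max = 16T/(πd³) is largest where d is smallest — segment BC (d = 26.2 mm).
τ_max = 16·1060/(π·(0.0262)³) = 3.002×10^8 Pa.

300 MPa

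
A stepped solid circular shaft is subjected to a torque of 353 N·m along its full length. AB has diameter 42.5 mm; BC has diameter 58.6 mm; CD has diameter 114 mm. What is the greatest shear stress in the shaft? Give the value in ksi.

Under the same torque, τ_max = 16T/(πd³) is largest where d is smallest — segment AB (d = 42.5 mm).
τ_max = 16·353.0/(π·(0.0425)³) = 2.342×10^7 Pa.

3.40 ksi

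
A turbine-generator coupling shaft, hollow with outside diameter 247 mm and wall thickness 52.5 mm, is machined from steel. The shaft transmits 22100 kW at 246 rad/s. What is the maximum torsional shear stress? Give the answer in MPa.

ω = 246 rad/s, so T = P/ω = 22100×10³ / 246.0 = 89840 N·m.
J = π(d_o⁴ − d_i⁴)/32 = π(0.247⁴ − 0.142⁴)/32 = 3.255×10^-4 m⁴.
τ_max = T·r/J = 89840 × 0.123 / 3.255×10^-4 = 3.409×10^7 Pa.

34.1 MPa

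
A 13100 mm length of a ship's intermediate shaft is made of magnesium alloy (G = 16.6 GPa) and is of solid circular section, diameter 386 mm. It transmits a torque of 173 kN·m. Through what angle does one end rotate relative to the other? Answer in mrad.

J = πd⁴/32 = π(0.386)⁴/32 = 2.179×10^-3 m⁴.
θ = T·L/(G·J) = 173000 × 13.1 / (16.6×10⁹ × 2.179×10^-3) = 0.06264 rad.

62.6 mrad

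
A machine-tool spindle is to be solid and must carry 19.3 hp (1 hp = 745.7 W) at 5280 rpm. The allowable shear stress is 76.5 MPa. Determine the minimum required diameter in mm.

ω = 2π·5280/60 = 552.9 rad/s, so T = P/ω = 19.3×745.7 / 552.9 = 26.03 N·m.
For a solid shaft τ_max = 16T/(πd³), so d = (16T/(π τ_allow))^(1/3) = (16·26.03/(π·7.65×10^7))^(1/3) = 0.01201 m.

12.0 mm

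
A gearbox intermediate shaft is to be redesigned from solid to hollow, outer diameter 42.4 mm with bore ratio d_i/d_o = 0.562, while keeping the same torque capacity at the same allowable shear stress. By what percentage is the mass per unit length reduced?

Equal τ_max and T ⇒ the solid shaft needs d_s³ = d_o³(1−k⁴), so d_s = 42.4·(1−0.562⁴)^(1/3) = 40.94 mm.
Area ratio A_h/A_s = d_o²(1−k²)/d_s² = (1−k²)/(1−k⁴)^(2/3) = 0.7338.
Mass saving = 1 − 0.7338 = 26.6 %.

26.6 %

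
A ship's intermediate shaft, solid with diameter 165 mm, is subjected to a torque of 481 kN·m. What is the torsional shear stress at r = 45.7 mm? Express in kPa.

302000 kPa

J = πd⁴/32 = π(0.165)⁴/32 = 7.277×10^-5 m⁴.
Shear stress varies linearly with radius: τ = T·r/J = 481000 × 0.0457 / 7.277×10^-5 = 3.021×10^8 Pa.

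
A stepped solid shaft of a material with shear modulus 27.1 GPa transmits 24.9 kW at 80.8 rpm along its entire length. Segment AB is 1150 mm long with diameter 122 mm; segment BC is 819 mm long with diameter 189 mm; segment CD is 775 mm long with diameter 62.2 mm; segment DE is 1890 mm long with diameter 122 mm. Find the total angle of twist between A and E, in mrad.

ω = 2π·80.8/60 = 8.461 rad/s, so T = P/ω = 24.9×10³ / 8.461 = 2943 N·m.
J_AB = π(0.122)⁴/32 = 2.17×10^-5 m⁴; J_BC = π(0.189)⁴/32 = 1.25×10^-4 m⁴; J_CD = π(0.0622)⁴/32 = 1.47×10^-6 m⁴; J_DE = π(0.122)⁴/32 = 2.17×10^-5 m⁴.
θ = (T/G)·Σ L_i/J_i = (2943/27.1×10⁹)·(1.15/2.17×10^-5 + 0.819/1.25×10^-4 + 0.775/1.47×10^-6 + 1.89/2.17×10^-5) = 0.07316 rad.

73.2 mrad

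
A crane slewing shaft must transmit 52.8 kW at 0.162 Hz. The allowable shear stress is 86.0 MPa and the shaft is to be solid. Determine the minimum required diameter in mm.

145 mm

ω = 2π·0.162 = 1.018 rad/s, so T = P/ω = 52.8×10³ / 1.018 = 51870 N·m.
For a solid shaft τ_max = 16T/(πd³), so d = (16T/(π τ_allow))^(1/3) = (16·51870/(π·8.60×10^7))^(1/3) = 0.1454 m.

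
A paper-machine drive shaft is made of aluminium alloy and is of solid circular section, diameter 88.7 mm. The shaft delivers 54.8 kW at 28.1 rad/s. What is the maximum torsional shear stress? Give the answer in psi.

2060 psi

ω = 28.1 rad/s, so T = P/ω = 54.8×10³ / 28.10 = 1950 N·m.
J = πd⁴/32 = π(0.0887)⁴/32 = 6.077×10^-6 m⁴.
τ_max = T·r/J = 1950 × 0.0444 / 6.077×10^-6 = 1.423×10^7 Pa.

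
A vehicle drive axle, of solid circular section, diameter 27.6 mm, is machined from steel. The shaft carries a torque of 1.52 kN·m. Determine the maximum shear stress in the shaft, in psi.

J = πd⁴/32 = π(0.0276)⁴/32 = 5.697×10^-8 m⁴.
τ_max = T·r/J = 1520 × 0.0138 / 5.697×10^-8 = 3.682×10^8 Pa.

53400 psi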